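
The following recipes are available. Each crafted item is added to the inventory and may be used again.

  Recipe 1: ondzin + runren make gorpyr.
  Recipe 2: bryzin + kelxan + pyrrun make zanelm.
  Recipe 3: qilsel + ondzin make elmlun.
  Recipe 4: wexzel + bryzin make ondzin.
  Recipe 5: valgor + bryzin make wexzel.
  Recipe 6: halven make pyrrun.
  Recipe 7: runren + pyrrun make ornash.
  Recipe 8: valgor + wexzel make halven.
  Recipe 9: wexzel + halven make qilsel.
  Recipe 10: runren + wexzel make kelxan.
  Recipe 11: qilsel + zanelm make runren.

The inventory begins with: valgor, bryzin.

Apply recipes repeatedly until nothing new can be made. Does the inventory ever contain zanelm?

No

zanelm would need bryzin, kelxan, and pyrrun (Recipe 2), but kelxan is never obtained.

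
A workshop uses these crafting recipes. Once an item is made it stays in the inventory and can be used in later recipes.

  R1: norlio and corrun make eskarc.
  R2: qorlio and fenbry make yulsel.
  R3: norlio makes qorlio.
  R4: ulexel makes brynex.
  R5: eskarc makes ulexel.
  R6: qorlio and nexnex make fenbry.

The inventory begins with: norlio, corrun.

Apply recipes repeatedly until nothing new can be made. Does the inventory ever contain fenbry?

No

fenbry would need qorlio and nexnex (R6), but nexnex is never obtained.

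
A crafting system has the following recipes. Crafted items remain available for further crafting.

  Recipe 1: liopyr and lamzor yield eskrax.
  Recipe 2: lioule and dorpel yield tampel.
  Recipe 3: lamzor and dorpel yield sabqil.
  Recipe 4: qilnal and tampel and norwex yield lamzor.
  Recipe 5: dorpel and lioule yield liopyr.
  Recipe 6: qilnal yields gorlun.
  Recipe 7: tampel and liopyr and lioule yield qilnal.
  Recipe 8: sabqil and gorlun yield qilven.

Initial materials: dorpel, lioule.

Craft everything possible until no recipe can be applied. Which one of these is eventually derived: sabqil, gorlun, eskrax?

Using Recipe 2, lioule and dorpel make tampel.
Using Recipe 5, dorpel and lioule make liopyr.
tampel and liopyr and lioule → qilnal (Recipe 7).
qilnal → gorlun (Recipe 6).
eskrax would need liopyr and lamzor (Recipe 1), but lamzor is never obtained. sabqil would need lamzor and dorpel (Recipe 3), but lamzor is never obtained.

gorlun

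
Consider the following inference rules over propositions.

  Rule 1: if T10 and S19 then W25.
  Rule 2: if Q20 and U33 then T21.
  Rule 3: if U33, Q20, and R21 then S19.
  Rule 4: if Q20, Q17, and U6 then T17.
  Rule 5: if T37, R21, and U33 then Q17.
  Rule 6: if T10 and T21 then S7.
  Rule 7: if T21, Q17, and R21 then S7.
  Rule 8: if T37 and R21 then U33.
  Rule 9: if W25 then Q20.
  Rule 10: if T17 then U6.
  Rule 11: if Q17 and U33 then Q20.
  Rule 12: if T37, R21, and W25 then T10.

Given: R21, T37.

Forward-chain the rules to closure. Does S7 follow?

T37 and R21 hold, so U33 follows (Rule 8).
From T37, R21, and U33, Rule 5 gives Q17.
From Q17 and U33, Rule 11 gives Q20.
From Q20 and U33, Rule 2 gives T21.
T21, Q17, and R21 hold, so S7 follows (Rule 7).

Yes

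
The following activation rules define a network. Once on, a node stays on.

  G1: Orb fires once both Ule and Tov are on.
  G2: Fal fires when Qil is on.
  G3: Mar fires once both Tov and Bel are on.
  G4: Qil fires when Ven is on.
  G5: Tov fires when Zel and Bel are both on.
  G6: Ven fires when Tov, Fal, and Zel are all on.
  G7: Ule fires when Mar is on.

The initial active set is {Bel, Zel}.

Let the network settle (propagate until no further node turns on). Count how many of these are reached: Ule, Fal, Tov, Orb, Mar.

4

Zel and Bel are on, so Tov fires (G5).
Tov and Bel are on, so Mar fires (G3).
Mar is on, so Ule fires (G7).
Ule and Tov are on, so Orb fires (G1).
Ule: reached.
Fal would need Qil (G2), but Qil never turns on.
Tov: reached.
Orb: reached.
Mar: reached.
Reached: Ule, Tov, Orb, and Mar — 4 of the 5.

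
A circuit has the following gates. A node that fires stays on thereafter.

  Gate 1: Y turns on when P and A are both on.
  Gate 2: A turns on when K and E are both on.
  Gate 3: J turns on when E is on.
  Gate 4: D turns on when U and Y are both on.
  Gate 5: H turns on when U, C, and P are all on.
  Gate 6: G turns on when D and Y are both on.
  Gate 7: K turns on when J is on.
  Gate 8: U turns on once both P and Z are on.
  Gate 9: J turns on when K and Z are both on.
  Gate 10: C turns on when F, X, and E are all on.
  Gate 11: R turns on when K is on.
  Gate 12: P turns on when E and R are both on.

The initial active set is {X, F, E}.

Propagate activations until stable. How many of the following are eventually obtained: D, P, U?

E is on, so J turns on (Gate 3).
Gate 7: J on → K on.
Gate 11: K on → R on.
Gate 12: E and R on → P on.
D would need U and Y (Gate 4), but U never turns on.
P: reached.
U would need P and Z (Gate 8), but Z never turns on.
Reached: P — 1 of the 3.

1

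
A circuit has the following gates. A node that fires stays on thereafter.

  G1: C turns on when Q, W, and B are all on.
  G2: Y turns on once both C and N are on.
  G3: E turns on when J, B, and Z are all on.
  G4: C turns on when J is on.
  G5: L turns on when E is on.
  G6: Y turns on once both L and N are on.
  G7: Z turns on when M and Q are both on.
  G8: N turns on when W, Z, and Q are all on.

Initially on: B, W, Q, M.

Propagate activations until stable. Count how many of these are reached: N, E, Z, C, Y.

Q, W, and B are on, so C turns on (G1).
G7: M and Q on → Z on.
W, Z, and Q are on, so N turns on (G8).
C and N are on, so Y turns on (G2).
N: reached.
E would need J, B, and Z (G3), but J never turns on.
Z: reached.
C: reached.
Y: reached.
Reached: N, Z, C, and Y — 4 of the 5.

4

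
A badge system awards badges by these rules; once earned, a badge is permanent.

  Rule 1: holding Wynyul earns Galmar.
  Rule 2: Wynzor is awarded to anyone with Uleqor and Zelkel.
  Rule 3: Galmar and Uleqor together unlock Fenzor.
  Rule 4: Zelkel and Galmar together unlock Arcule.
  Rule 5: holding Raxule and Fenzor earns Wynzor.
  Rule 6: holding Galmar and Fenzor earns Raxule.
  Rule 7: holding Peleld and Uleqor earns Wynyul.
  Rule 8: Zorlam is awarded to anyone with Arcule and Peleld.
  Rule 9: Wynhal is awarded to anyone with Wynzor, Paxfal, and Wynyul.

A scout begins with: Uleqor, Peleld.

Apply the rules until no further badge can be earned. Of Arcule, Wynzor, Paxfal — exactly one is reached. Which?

With Peleld and Uleqor, Wynyul is earned (Rule 7).
With Wynyul, Galmar is earned (Rule 1).
With Galmar and Uleqor, Fenzor is earned (Rule 3).
With Galmar and Fenzor, Raxule is earned (Rule 6).
With Raxule and Fenzor, Wynzor is earned (Rule 5).
No rule produces Paxfal, and it is not given. Arcule would need Zelkel and Galmar (Rule 4), but Zelkel is never earned.

Wynzor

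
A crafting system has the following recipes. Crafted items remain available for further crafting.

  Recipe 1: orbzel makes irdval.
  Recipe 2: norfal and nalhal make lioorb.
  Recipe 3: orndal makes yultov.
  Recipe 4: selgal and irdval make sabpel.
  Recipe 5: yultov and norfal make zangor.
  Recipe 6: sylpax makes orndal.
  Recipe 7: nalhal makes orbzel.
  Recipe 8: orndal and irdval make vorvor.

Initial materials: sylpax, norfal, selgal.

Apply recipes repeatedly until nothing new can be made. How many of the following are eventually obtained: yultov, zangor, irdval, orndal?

Using Recipe 6, sylpax makes orndal.
orndal → yultov (Recipe 3).
yultov and norfal → zangor (Recipe 5).
yultov: reached.
zangor: reached.
irdval would need orbzel (Recipe 1), but orbzel is never obtained.
orndal: reached.
Reached: yultov, zangor, and orndal — 3 of the 4.

3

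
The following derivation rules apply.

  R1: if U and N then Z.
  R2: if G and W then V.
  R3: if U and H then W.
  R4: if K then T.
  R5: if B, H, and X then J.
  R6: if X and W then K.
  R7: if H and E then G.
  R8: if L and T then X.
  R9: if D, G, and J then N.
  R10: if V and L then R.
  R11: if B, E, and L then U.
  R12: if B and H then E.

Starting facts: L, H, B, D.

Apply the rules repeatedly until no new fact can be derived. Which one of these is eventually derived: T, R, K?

B and H hold, so E follows (R12).
B, E, and L hold, so U follows (R11).
H and E hold, so G follows (R7).
From U and H, R3 gives W.
G and W hold, so V follows (R2).
V and L hold, so R follows (R10).
T would need K (R4), but K is never established. K would need X and W (R6), but X is never established.

R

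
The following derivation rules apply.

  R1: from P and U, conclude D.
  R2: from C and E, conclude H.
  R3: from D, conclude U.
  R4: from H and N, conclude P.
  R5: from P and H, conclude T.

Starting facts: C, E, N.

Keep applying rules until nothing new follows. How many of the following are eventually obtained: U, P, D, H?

2

From C and E, R2 gives H.
H and N hold, so P follows (R4).
U would need D (R3), but D is never established.
P: reached.
D would need P and U (R1), but U is never established.
H: reached.
Reached: P and H — 2 of the 4.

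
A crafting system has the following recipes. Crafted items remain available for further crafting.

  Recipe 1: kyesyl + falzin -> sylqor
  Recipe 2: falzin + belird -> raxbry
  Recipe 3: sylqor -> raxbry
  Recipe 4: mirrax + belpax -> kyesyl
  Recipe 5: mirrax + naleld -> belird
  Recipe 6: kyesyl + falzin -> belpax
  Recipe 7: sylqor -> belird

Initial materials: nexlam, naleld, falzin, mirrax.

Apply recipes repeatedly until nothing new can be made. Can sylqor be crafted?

sylqor would need kyesyl and falzin (Recipe 1), but kyesyl is never obtained.

No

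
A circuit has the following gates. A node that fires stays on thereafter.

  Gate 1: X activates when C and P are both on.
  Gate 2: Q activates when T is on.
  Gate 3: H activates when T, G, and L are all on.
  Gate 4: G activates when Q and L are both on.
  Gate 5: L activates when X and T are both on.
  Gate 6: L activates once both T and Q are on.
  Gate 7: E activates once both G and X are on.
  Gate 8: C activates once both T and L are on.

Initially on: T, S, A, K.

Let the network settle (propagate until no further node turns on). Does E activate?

E would need G and X (Gate 7), but X never turns on.

No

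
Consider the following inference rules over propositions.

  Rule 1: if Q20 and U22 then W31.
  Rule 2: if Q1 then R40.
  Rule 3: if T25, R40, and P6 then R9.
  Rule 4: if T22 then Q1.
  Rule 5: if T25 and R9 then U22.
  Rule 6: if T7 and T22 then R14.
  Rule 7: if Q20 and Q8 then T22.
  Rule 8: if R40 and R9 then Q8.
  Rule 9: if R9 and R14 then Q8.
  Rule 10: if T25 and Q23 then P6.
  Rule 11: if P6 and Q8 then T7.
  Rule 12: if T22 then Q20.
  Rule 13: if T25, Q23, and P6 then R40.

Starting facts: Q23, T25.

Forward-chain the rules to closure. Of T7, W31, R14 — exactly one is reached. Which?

T7

From T25 and Q23, Rule 10 gives P6.
T25, Q23, and P6 hold, so R40 follows (Rule 13).
From T25, R40, and P6, Rule 3 gives R9.
R40 and R9 hold, so Q8 follows (Rule 8).
P6 and Q8 hold, so T7 follows (Rule 11).
R14 would need T7 and T22 (Rule 6), but T22 is never established. W31 would need Q20 and U22 (Rule 1), but Q20 is never established.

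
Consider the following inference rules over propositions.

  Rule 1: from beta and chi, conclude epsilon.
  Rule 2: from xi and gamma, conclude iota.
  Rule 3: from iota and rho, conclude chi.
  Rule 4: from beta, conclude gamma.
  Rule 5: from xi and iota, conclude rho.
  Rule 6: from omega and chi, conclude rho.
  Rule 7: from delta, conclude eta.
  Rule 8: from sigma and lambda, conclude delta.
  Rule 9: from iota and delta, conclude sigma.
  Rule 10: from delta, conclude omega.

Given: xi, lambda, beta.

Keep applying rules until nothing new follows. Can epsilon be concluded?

Yes

From beta, Rule 4 gives gamma.
xi and gamma hold, so iota follows (Rule 2).
xi and iota hold, so rho follows (Rule 5).
From iota and rho, Rule 3 gives chi.
From beta and chi, Rule 1 gives epsilon.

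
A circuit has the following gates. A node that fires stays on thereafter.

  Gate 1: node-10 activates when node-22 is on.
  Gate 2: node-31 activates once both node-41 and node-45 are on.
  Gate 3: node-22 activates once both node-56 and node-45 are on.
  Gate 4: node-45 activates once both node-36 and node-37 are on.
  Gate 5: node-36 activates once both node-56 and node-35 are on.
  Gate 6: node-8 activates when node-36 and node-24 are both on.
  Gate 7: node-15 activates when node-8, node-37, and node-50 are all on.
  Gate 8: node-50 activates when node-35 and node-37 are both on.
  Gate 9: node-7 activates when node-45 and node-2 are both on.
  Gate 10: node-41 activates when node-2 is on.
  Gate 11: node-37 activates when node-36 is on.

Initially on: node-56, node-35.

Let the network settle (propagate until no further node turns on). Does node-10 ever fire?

node-56 and node-35 are on, so node-36 activates (Gate 5).
node-36 is on, so node-37 activates (Gate 11).
Gate 4: node-36 and node-37 on → node-45 on.
node-56 and node-45 are on, so node-22 activates (Gate 3).
node-22 is on, so node-10 activates (Gate 1).

Yes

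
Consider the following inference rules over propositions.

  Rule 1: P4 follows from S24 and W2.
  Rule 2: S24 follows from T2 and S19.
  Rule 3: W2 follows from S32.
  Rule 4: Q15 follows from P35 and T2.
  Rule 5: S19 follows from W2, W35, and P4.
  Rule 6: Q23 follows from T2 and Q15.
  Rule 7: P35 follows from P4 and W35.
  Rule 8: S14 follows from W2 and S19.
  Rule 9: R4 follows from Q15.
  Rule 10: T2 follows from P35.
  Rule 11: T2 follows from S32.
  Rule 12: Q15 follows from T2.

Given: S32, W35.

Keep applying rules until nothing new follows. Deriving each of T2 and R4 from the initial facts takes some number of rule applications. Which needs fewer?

T2

T2: From S32, Rule 11 gives T2. [1 rule application]
R4: S32 holds, so T2 follows (Rule 11). From T2, Rule 12 gives Q15. Q15 holds, so R4 follows (Rule 9). [3 rule applications]
T2 needs fewer.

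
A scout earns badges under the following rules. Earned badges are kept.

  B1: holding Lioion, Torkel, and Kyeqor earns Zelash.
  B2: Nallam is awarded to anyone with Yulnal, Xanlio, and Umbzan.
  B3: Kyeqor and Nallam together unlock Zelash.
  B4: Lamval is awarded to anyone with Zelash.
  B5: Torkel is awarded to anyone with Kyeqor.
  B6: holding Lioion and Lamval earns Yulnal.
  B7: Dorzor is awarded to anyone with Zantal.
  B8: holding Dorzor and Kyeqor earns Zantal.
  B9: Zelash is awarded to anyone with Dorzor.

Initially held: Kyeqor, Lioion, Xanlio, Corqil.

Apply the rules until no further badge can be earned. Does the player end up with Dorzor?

No

Dorzor would need Zantal (B7), but Zantal is never earned.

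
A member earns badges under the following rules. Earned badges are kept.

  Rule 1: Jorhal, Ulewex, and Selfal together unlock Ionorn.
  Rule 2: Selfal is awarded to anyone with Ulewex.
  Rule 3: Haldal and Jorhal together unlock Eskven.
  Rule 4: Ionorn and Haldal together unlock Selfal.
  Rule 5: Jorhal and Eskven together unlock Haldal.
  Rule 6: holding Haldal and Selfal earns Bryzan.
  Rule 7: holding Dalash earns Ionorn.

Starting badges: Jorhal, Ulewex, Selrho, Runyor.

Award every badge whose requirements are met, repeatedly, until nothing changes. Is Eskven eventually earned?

No

Eskven would need Haldal and Jorhal (Rule 3), but Haldal is never earned.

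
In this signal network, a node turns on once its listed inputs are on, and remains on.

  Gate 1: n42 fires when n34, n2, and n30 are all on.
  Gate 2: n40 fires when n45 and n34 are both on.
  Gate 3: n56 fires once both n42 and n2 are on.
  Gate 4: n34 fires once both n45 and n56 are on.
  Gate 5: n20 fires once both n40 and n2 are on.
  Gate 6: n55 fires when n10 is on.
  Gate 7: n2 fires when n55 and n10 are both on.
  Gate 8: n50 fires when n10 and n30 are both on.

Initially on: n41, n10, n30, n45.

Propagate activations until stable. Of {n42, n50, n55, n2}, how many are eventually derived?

Gate 6: n10 on → n55 on.
n10 and n30 are on, so n50 fires (Gate 8).
Gate 7: n55 and n10 on → n2 on.
n42 would need n34, n2, and n30 (Gate 1), but n34 never turns on.
n50: reached.
n55: reached.
n2: reached.
Reached: n50, n55, and n2 — 3 of the 4.

3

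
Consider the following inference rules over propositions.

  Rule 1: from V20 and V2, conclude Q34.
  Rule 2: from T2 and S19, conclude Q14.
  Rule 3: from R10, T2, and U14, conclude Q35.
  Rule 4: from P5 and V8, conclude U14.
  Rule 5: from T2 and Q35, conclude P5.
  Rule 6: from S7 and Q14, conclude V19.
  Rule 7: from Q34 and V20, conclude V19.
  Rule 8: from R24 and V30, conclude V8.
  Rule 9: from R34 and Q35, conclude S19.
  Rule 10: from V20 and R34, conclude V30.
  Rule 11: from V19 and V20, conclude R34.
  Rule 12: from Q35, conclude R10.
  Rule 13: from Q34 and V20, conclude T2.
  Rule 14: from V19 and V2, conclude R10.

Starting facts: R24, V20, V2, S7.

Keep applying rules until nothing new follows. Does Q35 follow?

Q35 would need R10, T2, and U14 (Rule 3), but U14 is never established.

No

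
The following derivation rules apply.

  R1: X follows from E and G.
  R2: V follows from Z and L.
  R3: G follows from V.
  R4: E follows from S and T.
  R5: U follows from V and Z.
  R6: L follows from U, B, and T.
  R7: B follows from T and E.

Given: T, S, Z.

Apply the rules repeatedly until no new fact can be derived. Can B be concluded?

From S and T, R4 gives E.
T and E hold, so B follows (R7).

Yes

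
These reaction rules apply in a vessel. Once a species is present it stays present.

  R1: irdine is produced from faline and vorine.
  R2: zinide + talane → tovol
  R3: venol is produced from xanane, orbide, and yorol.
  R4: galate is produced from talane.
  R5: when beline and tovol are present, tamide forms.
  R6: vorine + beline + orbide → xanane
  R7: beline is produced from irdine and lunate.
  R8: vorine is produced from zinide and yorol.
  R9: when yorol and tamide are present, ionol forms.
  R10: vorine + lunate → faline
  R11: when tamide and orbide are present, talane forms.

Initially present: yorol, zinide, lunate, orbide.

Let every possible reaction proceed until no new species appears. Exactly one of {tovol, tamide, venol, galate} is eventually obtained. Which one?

venol

zinide and yorol present → vorine forms (R8).
vorine and lunate present → faline forms (R10).
faline and vorine present → irdine forms (R1).
irdine and lunate present → beline forms (R7).
vorine, beline, and orbide present → xanane forms (R6).
xanane, orbide, and yorol present → venol forms (R3).
tamide would need beline and tovol (R5), but tovol never forms. tovol would need zinide and talane (R2), but talane never forms. galate would need talane (R4), but talane never forms.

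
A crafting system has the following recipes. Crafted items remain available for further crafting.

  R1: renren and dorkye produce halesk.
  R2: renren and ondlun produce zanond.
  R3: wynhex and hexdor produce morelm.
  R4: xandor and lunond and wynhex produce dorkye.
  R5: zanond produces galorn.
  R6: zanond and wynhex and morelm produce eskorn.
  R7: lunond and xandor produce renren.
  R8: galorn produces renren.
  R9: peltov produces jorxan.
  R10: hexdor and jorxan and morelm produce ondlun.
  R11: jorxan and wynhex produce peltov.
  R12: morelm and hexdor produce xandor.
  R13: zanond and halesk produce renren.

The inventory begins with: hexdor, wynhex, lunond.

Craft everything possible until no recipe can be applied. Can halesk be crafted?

Yes

wynhex and hexdor → morelm (R3).
morelm and hexdor → xandor (R12).
Using R7, lunond and xandor make renren.
xandor and lunond and wynhex → dorkye (R4).
renren and dorkye → halesk (R1).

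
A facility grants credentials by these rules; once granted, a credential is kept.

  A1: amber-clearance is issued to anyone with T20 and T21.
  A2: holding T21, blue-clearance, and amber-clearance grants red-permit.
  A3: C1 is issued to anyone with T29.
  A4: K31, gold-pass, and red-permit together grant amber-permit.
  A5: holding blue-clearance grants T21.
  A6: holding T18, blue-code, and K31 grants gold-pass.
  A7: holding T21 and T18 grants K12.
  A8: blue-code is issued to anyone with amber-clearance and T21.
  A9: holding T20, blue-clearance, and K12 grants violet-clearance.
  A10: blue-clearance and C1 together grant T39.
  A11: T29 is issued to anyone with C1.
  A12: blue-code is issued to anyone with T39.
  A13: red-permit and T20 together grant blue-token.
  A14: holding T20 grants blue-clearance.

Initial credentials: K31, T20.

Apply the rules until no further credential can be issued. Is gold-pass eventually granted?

No

gold-pass would need T18, blue-code, and K31 (A6), but T18 is never granted.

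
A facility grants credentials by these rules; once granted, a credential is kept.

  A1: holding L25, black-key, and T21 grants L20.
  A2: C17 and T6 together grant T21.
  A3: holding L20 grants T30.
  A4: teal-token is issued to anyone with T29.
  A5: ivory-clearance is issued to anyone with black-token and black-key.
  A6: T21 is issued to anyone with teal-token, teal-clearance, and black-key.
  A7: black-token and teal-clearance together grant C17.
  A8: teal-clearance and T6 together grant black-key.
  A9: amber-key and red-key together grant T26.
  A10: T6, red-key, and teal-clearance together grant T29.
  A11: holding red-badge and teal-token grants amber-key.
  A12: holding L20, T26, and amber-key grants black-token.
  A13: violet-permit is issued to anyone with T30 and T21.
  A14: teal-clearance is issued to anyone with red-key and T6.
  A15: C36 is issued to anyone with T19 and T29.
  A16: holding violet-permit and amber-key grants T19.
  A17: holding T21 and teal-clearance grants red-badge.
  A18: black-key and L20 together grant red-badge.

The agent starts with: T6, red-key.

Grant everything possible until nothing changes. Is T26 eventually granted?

Holding red-key and T6 grants teal-clearance (A14).
Holding T6, red-key, and teal-clearance grants T29 (A10).
Holding teal-clearance and T6 grants black-key (A8).
Holding T29 grants teal-token (A4).
Holding teal-token, teal-clearance, and black-key grants T21 (A6).
Holding T21 and teal-clearance grants red-badge (A17).
Holding red-badge and teal-token grants amber-key (A11).
Holding amber-key and red-key grants T26 (A9).

Yes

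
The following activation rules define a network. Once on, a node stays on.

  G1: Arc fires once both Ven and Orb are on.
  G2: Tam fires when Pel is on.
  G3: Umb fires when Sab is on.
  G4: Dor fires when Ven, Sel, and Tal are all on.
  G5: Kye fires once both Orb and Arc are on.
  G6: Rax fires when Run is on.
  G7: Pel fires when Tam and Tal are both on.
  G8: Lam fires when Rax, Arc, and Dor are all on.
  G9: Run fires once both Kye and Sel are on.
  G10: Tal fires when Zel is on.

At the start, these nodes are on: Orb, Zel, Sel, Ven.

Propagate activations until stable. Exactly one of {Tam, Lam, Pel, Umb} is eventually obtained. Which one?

G1: Ven and Orb on → Arc on.
G10: Zel on → Tal on.
G5: Orb and Arc on → Kye on.
G4: Ven, Sel, and Tal on → Dor on.
Kye and Sel are on, so Run fires (G9).
Run is on, so Rax fires (G6).
Rax, Arc, and Dor are on, so Lam fires (G8).
Umb would need Sab (G3), but Sab never turns on. Pel would need Tam and Tal (G7), but Tam never turns on. Tam would need Pel (G2), but Pel never turns on.

Lam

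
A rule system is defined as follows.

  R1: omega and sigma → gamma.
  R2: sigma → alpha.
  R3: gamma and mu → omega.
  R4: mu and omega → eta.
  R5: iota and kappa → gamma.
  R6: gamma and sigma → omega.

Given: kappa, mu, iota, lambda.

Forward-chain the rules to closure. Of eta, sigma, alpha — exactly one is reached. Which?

iota and kappa hold, so gamma follows (R5).
From gamma and mu, R3 gives omega.
From mu and omega, R4 gives eta.
No rule produces sigma, and it is not given. alpha would need sigma (R2), but sigma is never established.

eta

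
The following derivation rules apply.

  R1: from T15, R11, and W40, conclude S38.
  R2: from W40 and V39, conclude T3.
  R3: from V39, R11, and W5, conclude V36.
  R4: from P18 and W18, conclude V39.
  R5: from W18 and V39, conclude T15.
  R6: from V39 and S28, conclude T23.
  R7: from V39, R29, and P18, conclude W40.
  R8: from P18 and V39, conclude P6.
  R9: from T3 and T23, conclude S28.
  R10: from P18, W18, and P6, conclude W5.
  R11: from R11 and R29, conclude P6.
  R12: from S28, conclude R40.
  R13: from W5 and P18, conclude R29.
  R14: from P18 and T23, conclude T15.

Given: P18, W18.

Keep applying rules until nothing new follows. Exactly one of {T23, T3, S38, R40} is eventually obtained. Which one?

T3

P18 and W18 hold, so V39 follows (R4).
P18 and V39 hold, so P6 follows (R8).
From P18, W18, and P6, R10 gives W5.
W5 and P18 hold, so R29 follows (R13).
From V39, R29, and P18, R7 gives W40.
From W40 and V39, R2 gives T3.
R40 would need S28 (R12), but S28 is never established. T23 would need V39 and S28 (R6), but S28 is never established. S38 would need T15, R11, and W40 (R1), but R11 is never established.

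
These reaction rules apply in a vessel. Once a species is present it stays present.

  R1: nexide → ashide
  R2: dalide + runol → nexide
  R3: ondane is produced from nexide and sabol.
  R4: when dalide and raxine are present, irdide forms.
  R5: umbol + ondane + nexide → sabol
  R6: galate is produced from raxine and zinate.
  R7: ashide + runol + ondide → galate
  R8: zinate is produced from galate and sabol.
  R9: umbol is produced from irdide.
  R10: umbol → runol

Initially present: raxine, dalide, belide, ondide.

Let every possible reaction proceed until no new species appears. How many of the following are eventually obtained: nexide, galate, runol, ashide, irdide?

5

dalide and raxine present → irdide forms (R4).
irdide present → umbol forms (R9).
umbol present → runol forms (R10).
dalide and runol present → nexide forms (R2).
nexide present → ashide forms (R1).
ashide, runol, and ondide present → galate forms (R7).
nexide: reached.
galate: reached.
runol: reached.
ashide: reached.
irdide: reached.
All 5 are reached.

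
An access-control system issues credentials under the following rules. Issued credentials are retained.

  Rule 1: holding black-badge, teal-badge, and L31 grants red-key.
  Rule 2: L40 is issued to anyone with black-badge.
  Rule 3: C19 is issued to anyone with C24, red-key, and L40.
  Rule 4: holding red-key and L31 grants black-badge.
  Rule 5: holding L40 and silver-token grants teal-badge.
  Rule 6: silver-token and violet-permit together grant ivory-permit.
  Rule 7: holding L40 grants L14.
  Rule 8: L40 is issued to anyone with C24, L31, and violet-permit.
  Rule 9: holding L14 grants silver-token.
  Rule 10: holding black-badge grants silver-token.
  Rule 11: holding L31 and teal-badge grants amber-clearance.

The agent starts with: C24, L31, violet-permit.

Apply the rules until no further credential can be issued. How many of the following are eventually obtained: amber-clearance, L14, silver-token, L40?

4

Holding C24, L31, and violet-permit grants L40 (Rule 8).
Holding L40 grants L14 (Rule 7).
Holding L14 grants silver-token (Rule 9).
Holding L40 and silver-token grants teal-badge (Rule 5).
Holding L31 and teal-badge grants amber-clearance (Rule 11).
amber-clearance: reached.
L14: reached.
silver-token: reached.
L40: reached.
All 4 are reached.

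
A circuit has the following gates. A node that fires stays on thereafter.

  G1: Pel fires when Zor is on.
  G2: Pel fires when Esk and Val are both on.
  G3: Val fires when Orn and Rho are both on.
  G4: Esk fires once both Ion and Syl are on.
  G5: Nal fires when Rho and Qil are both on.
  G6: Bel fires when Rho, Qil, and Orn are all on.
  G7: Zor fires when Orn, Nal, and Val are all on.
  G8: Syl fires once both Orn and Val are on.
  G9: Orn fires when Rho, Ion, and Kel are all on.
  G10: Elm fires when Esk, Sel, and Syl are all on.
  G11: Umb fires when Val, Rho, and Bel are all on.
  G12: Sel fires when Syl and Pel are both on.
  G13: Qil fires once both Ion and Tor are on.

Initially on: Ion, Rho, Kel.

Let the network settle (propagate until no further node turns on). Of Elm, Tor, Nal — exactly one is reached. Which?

Rho, Ion, and Kel are on, so Orn fires (G9).
G3: Orn and Rho on → Val on.
Orn and Val are on, so Syl fires (G8).
G4: Ion and Syl on → Esk on.
G2: Esk and Val on → Pel on.
Syl and Pel are on, so Sel fires (G12).
Esk, Sel, and Syl are on, so Elm fires (G10).
Nal would need Rho and Qil (G5), but Qil never turns on. No rule produces Tor, and it is not given.

Elm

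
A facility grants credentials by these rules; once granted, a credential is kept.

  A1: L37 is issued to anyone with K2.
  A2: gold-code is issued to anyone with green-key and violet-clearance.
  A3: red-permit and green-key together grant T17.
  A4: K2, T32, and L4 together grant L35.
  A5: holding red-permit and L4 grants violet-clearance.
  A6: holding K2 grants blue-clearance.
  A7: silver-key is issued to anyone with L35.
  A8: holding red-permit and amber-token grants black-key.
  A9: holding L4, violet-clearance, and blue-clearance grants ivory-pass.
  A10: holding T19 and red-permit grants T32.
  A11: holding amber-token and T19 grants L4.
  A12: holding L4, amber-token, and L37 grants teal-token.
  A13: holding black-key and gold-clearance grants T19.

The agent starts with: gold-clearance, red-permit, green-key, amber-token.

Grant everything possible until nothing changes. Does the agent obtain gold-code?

Yes

Holding red-permit and amber-token grants black-key (A8).
Holding black-key and gold-clearance grants T19 (A13).
Holding amber-token and T19 grants L4 (A11).
Holding red-permit and L4 grants violet-clearance (A5).
Holding green-key and violet-clearance grants gold-code (A2).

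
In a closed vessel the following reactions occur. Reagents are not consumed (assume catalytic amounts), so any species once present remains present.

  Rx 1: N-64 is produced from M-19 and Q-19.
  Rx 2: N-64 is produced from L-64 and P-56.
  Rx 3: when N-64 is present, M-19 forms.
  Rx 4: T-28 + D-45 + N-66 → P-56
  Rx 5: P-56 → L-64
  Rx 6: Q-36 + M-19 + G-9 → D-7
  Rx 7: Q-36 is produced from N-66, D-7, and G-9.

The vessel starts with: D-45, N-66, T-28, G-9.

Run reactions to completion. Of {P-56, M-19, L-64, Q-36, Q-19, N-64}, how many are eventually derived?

T-28, D-45, and N-66 present → P-56 forms (Rx 4).
P-56 present → L-64 forms (Rx 5).
L-64 and P-56 present → N-64 forms (Rx 2).
N-64 present → M-19 forms (Rx 3).
P-56: reached.
M-19: reached.
L-64: reached.
Q-36 would need N-66, D-7, and G-9 (Rx 7), but D-7 never forms.
No rule produces Q-19, and it is not given.
N-64: reached.
Reached: P-56, M-19, L-64, and N-64 — 4 of the 6.

4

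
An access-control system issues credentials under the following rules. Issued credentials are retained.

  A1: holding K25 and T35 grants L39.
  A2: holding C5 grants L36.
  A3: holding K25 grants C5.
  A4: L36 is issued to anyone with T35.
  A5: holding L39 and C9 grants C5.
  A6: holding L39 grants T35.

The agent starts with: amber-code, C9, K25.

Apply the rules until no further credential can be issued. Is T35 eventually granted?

T35 would need L39 (A6), but L39 is never granted.

No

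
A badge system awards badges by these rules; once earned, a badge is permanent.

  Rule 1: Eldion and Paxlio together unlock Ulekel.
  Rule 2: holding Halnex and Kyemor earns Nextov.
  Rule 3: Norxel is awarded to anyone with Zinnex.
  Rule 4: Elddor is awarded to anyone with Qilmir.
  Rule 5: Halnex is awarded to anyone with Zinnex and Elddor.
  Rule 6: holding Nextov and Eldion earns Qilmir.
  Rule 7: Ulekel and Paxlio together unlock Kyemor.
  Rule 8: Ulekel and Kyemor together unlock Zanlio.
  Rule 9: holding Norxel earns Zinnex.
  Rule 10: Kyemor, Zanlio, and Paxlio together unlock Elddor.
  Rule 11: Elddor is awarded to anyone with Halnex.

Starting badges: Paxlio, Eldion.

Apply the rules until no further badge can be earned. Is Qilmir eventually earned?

No

Qilmir would need Nextov and Eldion (Rule 6), but Nextov is never earned.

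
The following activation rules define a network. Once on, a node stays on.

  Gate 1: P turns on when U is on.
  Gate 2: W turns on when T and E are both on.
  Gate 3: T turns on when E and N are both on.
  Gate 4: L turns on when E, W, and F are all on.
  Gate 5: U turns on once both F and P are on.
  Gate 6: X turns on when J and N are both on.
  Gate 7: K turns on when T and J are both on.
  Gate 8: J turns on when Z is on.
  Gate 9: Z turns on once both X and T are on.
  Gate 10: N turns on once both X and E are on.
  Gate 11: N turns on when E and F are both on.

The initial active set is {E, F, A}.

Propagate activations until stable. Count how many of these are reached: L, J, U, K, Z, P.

Gate 11: E and F on → N on.
Gate 3: E and N on → T on.
T and E are on, so W turns on (Gate 2).
E, W, and F are on, so L turns on (Gate 4).
L: reached.
J would need Z (Gate 8), but Z never turns on.
U would need F and P (Gate 5), but P never turns on.
K would need T and J (Gate 7), but J never turns on.
Z would need X and T (Gate 9), but X never turns on.
P would need U (Gate 1), but U never turns on.
Reached: L — 1 of the 6.

1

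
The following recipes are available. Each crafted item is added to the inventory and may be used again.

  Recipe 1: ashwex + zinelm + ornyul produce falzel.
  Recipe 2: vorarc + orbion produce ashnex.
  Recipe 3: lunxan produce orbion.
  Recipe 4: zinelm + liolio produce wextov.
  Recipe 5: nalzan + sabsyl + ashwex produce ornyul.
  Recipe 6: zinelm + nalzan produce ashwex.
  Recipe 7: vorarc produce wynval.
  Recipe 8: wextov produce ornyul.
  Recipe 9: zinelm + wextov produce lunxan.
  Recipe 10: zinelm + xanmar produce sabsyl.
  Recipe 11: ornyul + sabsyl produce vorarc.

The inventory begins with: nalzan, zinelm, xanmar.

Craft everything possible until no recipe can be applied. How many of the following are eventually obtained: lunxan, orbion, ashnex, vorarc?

1

zinelm + xanmar → sabsyl (Recipe 10).
zinelm + nalzan → ashwex (Recipe 6).
Using Recipe 5, nalzan, sabsyl, and ashwex make ornyul.
ornyul + sabsyl → vorarc (Recipe 11).
lunxan would need zinelm and wextov (Recipe 9), but wextov is never obtained.
orbion would need lunxan (Recipe 3), but lunxan is never obtained.
ashnex would need vorarc and orbion (Recipe 2), but orbion is never obtained.
vorarc: reached.
Reached: vorarc — 1 of the 4.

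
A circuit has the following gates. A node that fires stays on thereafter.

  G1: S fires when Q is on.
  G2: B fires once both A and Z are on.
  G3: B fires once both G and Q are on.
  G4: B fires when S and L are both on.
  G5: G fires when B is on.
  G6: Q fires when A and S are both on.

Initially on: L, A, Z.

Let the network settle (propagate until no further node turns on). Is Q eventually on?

No

Q would need A and S (G6), but S never turns on.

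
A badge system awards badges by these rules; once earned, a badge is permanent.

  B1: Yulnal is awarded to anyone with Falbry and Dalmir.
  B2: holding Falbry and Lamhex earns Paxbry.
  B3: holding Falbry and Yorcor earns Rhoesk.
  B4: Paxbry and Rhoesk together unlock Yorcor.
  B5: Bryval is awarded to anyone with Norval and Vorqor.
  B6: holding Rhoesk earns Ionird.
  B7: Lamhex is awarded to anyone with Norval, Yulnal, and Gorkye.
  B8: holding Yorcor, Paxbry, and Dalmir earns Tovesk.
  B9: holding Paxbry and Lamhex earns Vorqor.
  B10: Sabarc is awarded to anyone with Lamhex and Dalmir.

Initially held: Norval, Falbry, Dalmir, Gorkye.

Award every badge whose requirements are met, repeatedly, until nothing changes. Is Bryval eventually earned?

With Falbry and Dalmir, Yulnal is earned (B1).
With Norval, Yulnal, and Gorkye, Lamhex is earned (B7).
With Falbry and Lamhex, Paxbry is earned (B2).
With Paxbry and Lamhex, Vorqor is earned (B9).
With Norval and Vorqor, Bryval is earned (B5).

Yes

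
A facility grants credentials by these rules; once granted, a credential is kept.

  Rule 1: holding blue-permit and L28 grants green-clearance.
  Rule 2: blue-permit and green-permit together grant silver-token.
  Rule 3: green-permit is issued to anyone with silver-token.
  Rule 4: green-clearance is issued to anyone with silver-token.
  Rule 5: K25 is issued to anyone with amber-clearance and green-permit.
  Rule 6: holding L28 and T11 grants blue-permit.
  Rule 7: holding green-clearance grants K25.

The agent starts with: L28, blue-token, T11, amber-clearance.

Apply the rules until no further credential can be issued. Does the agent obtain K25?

Yes

Holding L28 and T11 grants blue-permit (Rule 6).
Holding blue-permit and L28 grants green-clearance (Rule 1).
Holding green-clearance grants K25 (Rule 7).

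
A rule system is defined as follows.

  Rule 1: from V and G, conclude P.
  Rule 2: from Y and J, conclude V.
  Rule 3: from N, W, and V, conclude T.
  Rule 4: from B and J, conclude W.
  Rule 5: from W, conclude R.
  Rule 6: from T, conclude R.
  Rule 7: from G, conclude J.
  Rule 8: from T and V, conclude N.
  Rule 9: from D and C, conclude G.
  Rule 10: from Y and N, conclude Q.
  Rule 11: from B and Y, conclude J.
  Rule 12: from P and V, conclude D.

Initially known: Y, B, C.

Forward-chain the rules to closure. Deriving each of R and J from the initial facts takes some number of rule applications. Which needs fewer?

J: From B and Y, Rule 11 gives J. [1 rule application]
R: From B and Y, Rule 11 gives J. From B and J, Rule 4 gives W. W holds, so R follows (Rule 5). [3 rule applications]
J needs fewer.

J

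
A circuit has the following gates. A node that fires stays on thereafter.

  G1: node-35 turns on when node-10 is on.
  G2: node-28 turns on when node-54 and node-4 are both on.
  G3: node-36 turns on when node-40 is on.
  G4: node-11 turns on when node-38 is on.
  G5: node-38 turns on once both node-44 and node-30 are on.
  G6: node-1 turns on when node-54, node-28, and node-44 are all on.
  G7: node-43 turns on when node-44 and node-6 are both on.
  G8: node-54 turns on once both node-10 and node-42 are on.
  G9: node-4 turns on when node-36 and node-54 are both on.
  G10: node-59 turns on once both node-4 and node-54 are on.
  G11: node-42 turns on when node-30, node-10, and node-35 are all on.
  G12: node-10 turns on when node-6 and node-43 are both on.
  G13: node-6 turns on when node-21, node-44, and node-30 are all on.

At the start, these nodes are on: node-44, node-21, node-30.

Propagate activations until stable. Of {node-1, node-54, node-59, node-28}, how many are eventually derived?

1

G13: node-21, node-44, and node-30 on → node-6 on.
node-44 and node-6 are on, so node-43 turns on (G7).
G12: node-6 and node-43 on → node-10 on.
node-10 is on, so node-35 turns on (G1).
G11: node-30, node-10, and node-35 on → node-42 on.
G8: node-10 and node-42 on → node-54 on.
node-1 would need node-54, node-28, and node-44 (G6), but node-28 never turns on.
node-54: reached.
node-59 would need node-4 and node-54 (G10), but node-4 never turns on.
node-28 would need node-54 and node-4 (G2), but node-4 never turns on.
Reached: node-54 — 1 of the 4.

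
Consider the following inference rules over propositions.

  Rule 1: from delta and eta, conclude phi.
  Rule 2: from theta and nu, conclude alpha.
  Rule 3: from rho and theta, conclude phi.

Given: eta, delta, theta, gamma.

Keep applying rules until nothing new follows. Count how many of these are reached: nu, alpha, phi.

1

delta and eta hold, so phi follows (Rule 1).
No rule produces nu, and it is not given.
alpha would need theta and nu (Rule 2), but nu is never established.
phi: reached.
Reached: phi — 1 of the 3.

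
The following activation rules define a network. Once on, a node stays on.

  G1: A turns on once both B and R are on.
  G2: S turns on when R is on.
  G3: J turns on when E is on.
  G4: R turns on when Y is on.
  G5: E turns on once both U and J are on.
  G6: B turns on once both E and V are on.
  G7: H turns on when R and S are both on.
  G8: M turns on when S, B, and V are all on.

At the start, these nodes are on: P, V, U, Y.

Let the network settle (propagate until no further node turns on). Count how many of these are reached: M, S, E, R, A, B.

2

Y is on, so R turns on (G4).
G2: R on → S on.
M would need S, B, and V (G8), but B never turns on.
S: reached.
E would need U and J (G5), but J never turns on.
R: reached.
A would need B and R (G1), but B never turns on.
B would need E and V (G6), but E never turns on.
Reached: S and R — 2 of the 6.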